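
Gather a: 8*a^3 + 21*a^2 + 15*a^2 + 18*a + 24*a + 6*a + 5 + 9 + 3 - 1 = 8*a^3 + 36*a^2 + 48*a + 16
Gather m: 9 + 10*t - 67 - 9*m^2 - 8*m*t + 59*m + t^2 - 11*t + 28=-9*m^2 + m*(59 - 8*t) + t^2 - t - 30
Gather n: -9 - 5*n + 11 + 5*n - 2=0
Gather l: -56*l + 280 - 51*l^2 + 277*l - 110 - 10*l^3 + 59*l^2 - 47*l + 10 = -10*l^3 + 8*l^2 + 174*l + 180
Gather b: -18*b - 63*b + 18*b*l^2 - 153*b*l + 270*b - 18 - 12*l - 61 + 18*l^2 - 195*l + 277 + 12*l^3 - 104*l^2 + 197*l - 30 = b*(18*l^2 - 153*l + 189) + 12*l^3 - 86*l^2 - 10*l + 168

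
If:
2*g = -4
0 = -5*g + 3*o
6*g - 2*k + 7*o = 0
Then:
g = -2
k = -53/3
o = -10/3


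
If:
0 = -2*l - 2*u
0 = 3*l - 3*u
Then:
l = 0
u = 0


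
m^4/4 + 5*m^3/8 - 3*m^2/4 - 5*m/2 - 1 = (m/2 + 1)^2*(m - 2)*(m + 1/2)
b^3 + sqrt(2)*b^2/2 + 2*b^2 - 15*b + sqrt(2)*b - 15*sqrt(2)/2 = (b - 3)*(b + 5)*(b + sqrt(2)/2)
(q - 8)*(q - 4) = q^2 - 12*q + 32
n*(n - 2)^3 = n^4 - 6*n^3 + 12*n^2 - 8*n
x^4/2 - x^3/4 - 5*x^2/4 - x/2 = x*(x/2 + 1/4)*(x - 2)*(x + 1)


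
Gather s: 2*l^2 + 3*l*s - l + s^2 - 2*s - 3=2*l^2 - l + s^2 + s*(3*l - 2) - 3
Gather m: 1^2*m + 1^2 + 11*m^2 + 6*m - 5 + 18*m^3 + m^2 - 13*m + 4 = 18*m^3 + 12*m^2 - 6*m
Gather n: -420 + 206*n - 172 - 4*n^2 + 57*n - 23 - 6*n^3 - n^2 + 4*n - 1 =-6*n^3 - 5*n^2 + 267*n - 616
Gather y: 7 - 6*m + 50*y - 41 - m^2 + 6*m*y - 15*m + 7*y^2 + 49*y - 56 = -m^2 - 21*m + 7*y^2 + y*(6*m + 99) - 90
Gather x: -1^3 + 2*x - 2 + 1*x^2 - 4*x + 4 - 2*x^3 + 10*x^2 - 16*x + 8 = -2*x^3 + 11*x^2 - 18*x + 9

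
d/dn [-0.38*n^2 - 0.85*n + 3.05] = -0.76*n - 0.85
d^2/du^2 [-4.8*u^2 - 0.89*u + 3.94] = -9.60000000000000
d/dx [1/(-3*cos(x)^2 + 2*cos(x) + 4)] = 2*(1 - 3*cos(x))*sin(x)/(-3*cos(x)^2 + 2*cos(x) + 4)^2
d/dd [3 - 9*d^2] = -18*d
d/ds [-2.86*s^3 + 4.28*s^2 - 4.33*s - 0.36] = -8.58*s^2 + 8.56*s - 4.33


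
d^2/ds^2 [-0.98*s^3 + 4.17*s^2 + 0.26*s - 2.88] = 8.34 - 5.88*s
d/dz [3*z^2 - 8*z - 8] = 6*z - 8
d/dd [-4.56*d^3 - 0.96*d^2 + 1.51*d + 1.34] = -13.68*d^2 - 1.92*d + 1.51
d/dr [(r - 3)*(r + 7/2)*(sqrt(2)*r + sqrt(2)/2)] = sqrt(2)*(12*r^2 + 8*r - 41)/4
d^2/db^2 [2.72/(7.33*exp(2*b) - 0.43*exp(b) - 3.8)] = ((1.1696 - 79.7504*exp(b))*(-7.33*exp(2*b) + 0.43*exp(b) + 3.8) - 2.72*(14.66*exp(b) - 0.43)*(29.32*exp(b) - 0.86)*exp(b))*exp(b)/(-7.33*exp(2*b) + 0.43*exp(b) + 3.8)^3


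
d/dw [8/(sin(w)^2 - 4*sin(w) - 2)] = 16*(2 - sin(w))*cos(w)/(4*sin(w) + cos(w)^2 + 1)^2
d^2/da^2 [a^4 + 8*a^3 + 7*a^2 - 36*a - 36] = 12*a^2 + 48*a + 14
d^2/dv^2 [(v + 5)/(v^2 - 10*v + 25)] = 2*(v + 25)/(v^4 - 20*v^3 + 150*v^2 - 500*v + 625)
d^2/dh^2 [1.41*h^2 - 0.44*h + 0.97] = 2.82000000000000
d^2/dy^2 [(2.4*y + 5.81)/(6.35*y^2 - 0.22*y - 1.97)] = ((-91.44*y - 72.731)*(-6.35*y^2 + 0.22*y + 1.97) - (2.4*y + 5.81)*(12.7*y - 0.22)*(25.4*y - 0.44))/(-6.35*y^2 + 0.22*y + 1.97)^3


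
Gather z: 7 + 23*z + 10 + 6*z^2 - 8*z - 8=6*z^2 + 15*z + 9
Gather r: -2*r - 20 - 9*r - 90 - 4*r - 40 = -15*r - 150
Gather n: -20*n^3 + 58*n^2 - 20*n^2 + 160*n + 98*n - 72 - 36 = -20*n^3 + 38*n^2 + 258*n - 108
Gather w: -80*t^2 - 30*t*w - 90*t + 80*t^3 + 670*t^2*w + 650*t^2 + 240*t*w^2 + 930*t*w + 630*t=80*t^3 + 570*t^2 + 240*t*w^2 + 540*t + w*(670*t^2 + 900*t)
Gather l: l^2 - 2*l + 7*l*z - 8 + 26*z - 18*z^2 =l^2 + l*(7*z - 2) - 18*z^2 + 26*z - 8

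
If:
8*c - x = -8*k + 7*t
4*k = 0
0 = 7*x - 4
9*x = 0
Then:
No Solution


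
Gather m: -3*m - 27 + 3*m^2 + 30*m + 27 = 3*m^2 + 27*m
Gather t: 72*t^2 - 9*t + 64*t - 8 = 72*t^2 + 55*t - 8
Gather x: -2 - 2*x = -2*x - 2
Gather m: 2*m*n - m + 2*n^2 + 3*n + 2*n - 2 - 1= m*(2*n - 1) + 2*n^2 + 5*n - 3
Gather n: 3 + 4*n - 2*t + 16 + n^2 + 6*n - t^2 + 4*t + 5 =n^2 + 10*n - t^2 + 2*t + 24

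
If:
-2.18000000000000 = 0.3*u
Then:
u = -7.27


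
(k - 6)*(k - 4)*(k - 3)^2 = k^4 - 16*k^3 + 93*k^2 - 234*k + 216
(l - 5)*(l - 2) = l^2 - 7*l + 10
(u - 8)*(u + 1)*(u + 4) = u^3 - 3*u^2 - 36*u - 32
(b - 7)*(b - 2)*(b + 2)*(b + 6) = b^4 - b^3 - 46*b^2 + 4*b + 168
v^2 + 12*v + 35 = (v + 5)*(v + 7)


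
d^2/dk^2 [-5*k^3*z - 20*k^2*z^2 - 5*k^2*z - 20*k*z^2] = 10*z*(-3*k - 4*z - 1)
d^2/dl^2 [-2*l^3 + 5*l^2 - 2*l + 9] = 10 - 12*l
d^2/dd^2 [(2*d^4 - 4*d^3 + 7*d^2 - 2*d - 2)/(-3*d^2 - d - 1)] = 2*(-18*d^6 - 18*d^5 - 24*d^4 + 15*d^3 + 117*d^2 + 12*d - 13)/(27*d^6 + 27*d^5 + 36*d^4 + 19*d^3 + 12*d^2 + 3*d + 1)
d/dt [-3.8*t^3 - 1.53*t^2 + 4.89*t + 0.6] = -11.4*t^2 - 3.06*t + 4.89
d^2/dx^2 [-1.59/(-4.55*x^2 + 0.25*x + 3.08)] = (65.83395*x^2 - 3.61725*x - 1.59*(9.1*x - 0.25)*(18.2*x - 0.5) - 44.56452)/(-4.55*x^2 + 0.25*x + 3.08)^3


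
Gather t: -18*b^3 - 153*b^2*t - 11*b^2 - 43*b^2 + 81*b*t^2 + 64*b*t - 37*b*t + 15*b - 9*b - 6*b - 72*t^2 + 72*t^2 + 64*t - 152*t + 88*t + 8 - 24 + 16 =-18*b^3 - 54*b^2 + 81*b*t^2 + t*(-153*b^2 + 27*b)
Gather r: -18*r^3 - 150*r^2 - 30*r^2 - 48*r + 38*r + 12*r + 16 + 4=-18*r^3 - 180*r^2 + 2*r + 20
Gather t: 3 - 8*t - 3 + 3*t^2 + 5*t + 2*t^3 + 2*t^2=2*t^3 + 5*t^2 - 3*t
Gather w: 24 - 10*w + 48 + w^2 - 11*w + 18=w^2 - 21*w + 90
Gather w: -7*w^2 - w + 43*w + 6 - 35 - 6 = -7*w^2 + 42*w - 35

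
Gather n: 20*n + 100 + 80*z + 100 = 20*n + 80*z + 200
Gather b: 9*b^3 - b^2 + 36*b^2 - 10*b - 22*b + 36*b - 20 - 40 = 9*b^3 + 35*b^2 + 4*b - 60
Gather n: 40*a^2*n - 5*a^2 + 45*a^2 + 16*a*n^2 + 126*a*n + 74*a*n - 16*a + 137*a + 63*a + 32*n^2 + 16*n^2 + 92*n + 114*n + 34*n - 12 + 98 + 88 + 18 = 40*a^2 + 184*a + n^2*(16*a + 48) + n*(40*a^2 + 200*a + 240) + 192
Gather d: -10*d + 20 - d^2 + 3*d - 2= -d^2 - 7*d + 18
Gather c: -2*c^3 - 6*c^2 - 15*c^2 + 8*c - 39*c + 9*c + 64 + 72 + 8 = -2*c^3 - 21*c^2 - 22*c + 144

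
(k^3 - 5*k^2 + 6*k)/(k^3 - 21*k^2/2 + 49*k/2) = 2*(k^2 - 5*k + 6)/(2*k^2 - 21*k + 49)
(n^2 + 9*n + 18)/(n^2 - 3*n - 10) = (n^2 + 9*n + 18)/(n^2 - 3*n - 10)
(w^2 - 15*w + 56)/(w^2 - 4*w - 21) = (w - 8)/(w + 3)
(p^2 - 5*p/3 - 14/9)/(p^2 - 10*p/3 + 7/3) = (p + 2/3)/(p - 1)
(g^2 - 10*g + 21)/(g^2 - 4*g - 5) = (-g^2 + 10*g - 21)/(-g^2 + 4*g + 5)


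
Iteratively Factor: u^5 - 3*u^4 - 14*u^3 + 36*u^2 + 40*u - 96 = (u - 2)*(u^4 - u^3 - 16*u^2 + 4*u + 48) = (u - 4)*(u - 2)*(u^3 + 3*u^2 - 4*u - 12) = (u - 4)*(u - 2)*(u + 2)*(u^2 + u - 6) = (u - 4)*(u - 2)^2*(u + 2)*(u + 3)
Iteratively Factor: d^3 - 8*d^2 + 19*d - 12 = (d - 3)*(d^2 - 5*d + 4) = (d - 3)*(d - 1)*(d - 4)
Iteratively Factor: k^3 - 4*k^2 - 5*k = (k)*(k^2 - 4*k - 5) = k*(k - 5)*(k + 1)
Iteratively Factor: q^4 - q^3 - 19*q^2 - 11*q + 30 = (q + 3)*(q^3 - 4*q^2 - 7*q + 10) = (q - 1)*(q + 3)*(q^2 - 3*q - 10) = (q - 1)*(q + 2)*(q + 3)*(q - 5)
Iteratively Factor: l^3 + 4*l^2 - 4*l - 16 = (l - 2)*(l^2 + 6*l + 8) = (l - 2)*(l + 2)*(l + 4)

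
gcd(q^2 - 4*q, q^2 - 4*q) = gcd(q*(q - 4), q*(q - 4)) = q^2 - 4*q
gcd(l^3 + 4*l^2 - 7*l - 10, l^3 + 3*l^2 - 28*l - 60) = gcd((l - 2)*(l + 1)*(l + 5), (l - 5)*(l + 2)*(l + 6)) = 1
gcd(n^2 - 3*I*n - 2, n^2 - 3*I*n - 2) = n^2 - 3*I*n - 2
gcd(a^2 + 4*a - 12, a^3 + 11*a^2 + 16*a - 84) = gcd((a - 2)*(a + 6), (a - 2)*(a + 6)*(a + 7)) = a^2 + 4*a - 12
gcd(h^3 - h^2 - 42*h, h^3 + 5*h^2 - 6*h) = h^2 + 6*h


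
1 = 1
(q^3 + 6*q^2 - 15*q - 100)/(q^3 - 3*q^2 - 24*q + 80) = (q + 5)/(q - 4)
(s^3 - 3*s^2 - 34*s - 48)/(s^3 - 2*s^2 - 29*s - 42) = (s - 8)/(s - 7)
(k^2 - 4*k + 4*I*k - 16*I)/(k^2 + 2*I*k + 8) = (k - 4)/(k - 2*I)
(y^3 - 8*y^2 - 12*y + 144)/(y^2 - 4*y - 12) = (y^2 - 2*y - 24)/(y + 2)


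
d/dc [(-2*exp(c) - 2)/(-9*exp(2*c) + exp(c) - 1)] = 2*(-(exp(c) + 1)*(18*exp(c) - 1) + 9*exp(2*c) - exp(c) + 1)*exp(c)/(9*exp(2*c) - exp(c) + 1)^2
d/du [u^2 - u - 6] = 2*u - 1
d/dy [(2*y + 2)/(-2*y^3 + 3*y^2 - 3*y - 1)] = 2*(4*y^3 + 3*y^2 - 6*y + 2)/(4*y^6 - 12*y^5 + 21*y^4 - 14*y^3 + 3*y^2 + 6*y + 1)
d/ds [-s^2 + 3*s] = 3 - 2*s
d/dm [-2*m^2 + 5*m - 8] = 5 - 4*m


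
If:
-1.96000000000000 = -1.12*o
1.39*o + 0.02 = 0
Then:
No Solution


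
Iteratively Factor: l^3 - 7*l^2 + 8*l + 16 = (l - 4)*(l^2 - 3*l - 4) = (l - 4)*(l + 1)*(l - 4)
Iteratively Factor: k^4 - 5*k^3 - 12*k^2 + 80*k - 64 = (k - 4)*(k^3 - k^2 - 16*k + 16) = (k - 4)*(k + 4)*(k^2 - 5*k + 4) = (k - 4)*(k - 1)*(k + 4)*(k - 4)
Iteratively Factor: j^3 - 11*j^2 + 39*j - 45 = (j - 5)*(j^2 - 6*j + 9) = (j - 5)*(j - 3)*(j - 3)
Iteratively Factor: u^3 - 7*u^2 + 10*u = (u - 2)*(u^2 - 5*u) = (u - 5)*(u - 2)*(u)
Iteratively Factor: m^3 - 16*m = (m)*(m^2 - 16) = m*(m + 4)*(m - 4)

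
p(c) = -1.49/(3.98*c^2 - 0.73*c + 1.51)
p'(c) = -1.49*(0.73 - 7.96*c)/(3.98*c^2 - 0.73*c + 1.51)^2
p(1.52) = -0.16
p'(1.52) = 0.18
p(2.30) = -0.07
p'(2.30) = 0.06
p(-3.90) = -0.02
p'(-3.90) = -0.01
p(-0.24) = -0.78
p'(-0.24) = -1.07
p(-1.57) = -0.12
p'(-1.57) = -0.13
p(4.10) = -0.02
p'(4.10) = 0.01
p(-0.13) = -0.89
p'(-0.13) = -0.94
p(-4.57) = -0.02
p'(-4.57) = -0.01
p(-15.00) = -0.00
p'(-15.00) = -0.00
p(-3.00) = -0.04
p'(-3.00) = -0.02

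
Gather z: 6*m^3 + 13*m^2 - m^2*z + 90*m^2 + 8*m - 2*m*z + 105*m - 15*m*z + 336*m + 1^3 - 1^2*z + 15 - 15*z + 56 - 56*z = 6*m^3 + 103*m^2 + 449*m + z*(-m^2 - 17*m - 72) + 72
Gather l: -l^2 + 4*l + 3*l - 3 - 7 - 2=-l^2 + 7*l - 12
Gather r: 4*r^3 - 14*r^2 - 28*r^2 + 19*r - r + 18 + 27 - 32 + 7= 4*r^3 - 42*r^2 + 18*r + 20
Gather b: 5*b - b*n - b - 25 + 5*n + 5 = b*(4 - n) + 5*n - 20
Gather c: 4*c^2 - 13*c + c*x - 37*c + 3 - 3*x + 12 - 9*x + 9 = 4*c^2 + c*(x - 50) - 12*x + 24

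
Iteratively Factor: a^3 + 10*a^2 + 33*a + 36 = (a + 4)*(a^2 + 6*a + 9) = (a + 3)*(a + 4)*(a + 3)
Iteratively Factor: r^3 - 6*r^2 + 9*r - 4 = (r - 4)*(r^2 - 2*r + 1) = (r - 4)*(r - 1)*(r - 1)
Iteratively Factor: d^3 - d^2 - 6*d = (d - 3)*(d^2 + 2*d) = d*(d - 3)*(d + 2)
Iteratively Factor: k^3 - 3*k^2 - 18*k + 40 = (k + 4)*(k^2 - 7*k + 10) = (k - 2)*(k + 4)*(k - 5)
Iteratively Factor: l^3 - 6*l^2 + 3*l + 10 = (l - 2)*(l^2 - 4*l - 5) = (l - 5)*(l - 2)*(l + 1)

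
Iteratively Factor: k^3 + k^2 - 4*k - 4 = (k + 1)*(k^2 - 4) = (k + 1)*(k + 2)*(k - 2)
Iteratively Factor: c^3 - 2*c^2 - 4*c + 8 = (c - 2)*(c^2 - 4) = (c - 2)^2*(c + 2)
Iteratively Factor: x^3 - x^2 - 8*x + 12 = (x + 3)*(x^2 - 4*x + 4) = (x - 2)*(x + 3)*(x - 2)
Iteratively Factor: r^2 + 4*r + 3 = (r + 1)*(r + 3)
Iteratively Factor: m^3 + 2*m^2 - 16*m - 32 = (m - 4)*(m^2 + 6*m + 8) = (m - 4)*(m + 4)*(m + 2)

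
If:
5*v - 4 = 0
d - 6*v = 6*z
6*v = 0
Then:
No Solution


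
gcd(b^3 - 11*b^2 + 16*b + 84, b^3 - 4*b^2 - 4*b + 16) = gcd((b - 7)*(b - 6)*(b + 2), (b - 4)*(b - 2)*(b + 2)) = b + 2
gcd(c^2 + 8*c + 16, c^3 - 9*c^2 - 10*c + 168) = c + 4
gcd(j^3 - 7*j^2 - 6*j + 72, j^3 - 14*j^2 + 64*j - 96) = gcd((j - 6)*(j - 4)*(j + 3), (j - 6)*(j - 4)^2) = j^2 - 10*j + 24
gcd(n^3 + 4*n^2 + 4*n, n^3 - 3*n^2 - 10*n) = n^2 + 2*n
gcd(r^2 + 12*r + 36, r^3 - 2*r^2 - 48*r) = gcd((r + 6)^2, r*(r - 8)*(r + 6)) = r + 6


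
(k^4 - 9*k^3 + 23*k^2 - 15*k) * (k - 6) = k^5 - 15*k^4 + 77*k^3 - 153*k^2 + 90*k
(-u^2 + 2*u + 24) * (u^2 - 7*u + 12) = -u^4 + 9*u^3 - 2*u^2 - 144*u + 288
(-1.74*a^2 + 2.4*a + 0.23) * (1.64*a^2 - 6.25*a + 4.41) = -2.8536*a^4 + 14.811*a^3 - 22.2962*a^2 + 9.1465*a + 1.0143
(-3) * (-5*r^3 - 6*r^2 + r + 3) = 15*r^3 + 18*r^2 - 3*r - 9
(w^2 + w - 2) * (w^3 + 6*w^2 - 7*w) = w^5 + 7*w^4 - 3*w^3 - 19*w^2 + 14*w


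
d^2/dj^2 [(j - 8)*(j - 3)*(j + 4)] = 6*j - 14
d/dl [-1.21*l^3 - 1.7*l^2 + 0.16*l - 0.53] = -3.63*l^2 - 3.4*l + 0.16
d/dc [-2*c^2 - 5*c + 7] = -4*c - 5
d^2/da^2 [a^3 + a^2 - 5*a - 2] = 6*a + 2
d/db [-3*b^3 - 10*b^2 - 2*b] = -9*b^2 - 20*b - 2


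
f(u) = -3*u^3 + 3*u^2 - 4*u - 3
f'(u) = -9*u^2 + 6*u - 4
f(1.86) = -19.37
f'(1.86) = -23.98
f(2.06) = -24.73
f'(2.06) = -29.83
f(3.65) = -123.51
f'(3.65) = -102.00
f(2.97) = -67.01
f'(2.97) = -65.57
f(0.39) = -4.28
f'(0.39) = -3.03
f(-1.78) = 30.54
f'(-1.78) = -43.20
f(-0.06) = -2.75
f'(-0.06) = -4.39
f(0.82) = -5.92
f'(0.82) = -5.13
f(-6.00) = 777.00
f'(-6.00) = -364.00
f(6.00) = -567.00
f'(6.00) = -292.00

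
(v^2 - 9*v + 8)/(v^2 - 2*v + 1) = (v - 8)/(v - 1)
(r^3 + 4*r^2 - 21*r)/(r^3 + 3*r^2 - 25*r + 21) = r/(r - 1)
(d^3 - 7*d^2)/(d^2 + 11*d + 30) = d^2*(d - 7)/(d^2 + 11*d + 30)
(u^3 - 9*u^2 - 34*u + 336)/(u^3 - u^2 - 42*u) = (u - 8)/u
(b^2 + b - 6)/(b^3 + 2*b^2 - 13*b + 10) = (b + 3)/(b^2 + 4*b - 5)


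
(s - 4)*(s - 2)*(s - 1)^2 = s^4 - 8*s^3 + 21*s^2 - 22*s + 8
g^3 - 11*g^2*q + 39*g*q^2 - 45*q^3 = (g - 5*q)*(g - 3*q)^2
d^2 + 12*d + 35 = (d + 5)*(d + 7)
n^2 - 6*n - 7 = (n - 7)*(n + 1)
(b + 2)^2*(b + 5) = b^3 + 9*b^2 + 24*b + 20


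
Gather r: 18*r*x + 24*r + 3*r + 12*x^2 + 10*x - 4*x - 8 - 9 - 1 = r*(18*x + 27) + 12*x^2 + 6*x - 18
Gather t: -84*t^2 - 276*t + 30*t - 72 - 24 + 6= -84*t^2 - 246*t - 90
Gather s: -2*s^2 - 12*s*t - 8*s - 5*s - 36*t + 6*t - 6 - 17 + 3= -2*s^2 + s*(-12*t - 13) - 30*t - 20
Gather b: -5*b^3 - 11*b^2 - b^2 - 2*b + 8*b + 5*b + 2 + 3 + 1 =-5*b^3 - 12*b^2 + 11*b + 6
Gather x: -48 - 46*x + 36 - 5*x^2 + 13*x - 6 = -5*x^2 - 33*x - 18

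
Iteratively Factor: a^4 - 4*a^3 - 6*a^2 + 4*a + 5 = (a + 1)*(a^3 - 5*a^2 - a + 5) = (a - 1)*(a + 1)*(a^2 - 4*a - 5) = (a - 1)*(a + 1)^2*(a - 5)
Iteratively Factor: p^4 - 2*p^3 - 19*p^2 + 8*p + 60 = (p - 2)*(p^3 - 19*p - 30) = (p - 2)*(p + 2)*(p^2 - 2*p - 15) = (p - 2)*(p + 2)*(p + 3)*(p - 5)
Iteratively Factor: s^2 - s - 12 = (s + 3)*(s - 4)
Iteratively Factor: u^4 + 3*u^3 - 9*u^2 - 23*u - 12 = (u + 1)*(u^3 + 2*u^2 - 11*u - 12) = (u + 1)*(u + 4)*(u^2 - 2*u - 3) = (u + 1)^2*(u + 4)*(u - 3)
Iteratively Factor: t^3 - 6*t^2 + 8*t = (t - 2)*(t^2 - 4*t) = t*(t - 2)*(t - 4)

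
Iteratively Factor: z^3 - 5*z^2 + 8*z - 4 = (z - 2)*(z^2 - 3*z + 2) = (z - 2)*(z - 1)*(z - 2)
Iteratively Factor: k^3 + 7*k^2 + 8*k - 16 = (k + 4)*(k^2 + 3*k - 4) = (k - 1)*(k + 4)*(k + 4)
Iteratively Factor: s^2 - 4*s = (s - 4)*(s)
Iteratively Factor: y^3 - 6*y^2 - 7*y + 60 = (y - 4)*(y^2 - 2*y - 15) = (y - 4)*(y + 3)*(y - 5)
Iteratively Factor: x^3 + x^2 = (x)*(x^2 + x) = x*(x + 1)*(x)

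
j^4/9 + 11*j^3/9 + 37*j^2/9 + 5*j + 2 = (j/3 + 1/3)*(j/3 + 1)*(j + 1)*(j + 6)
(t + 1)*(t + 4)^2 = t^3 + 9*t^2 + 24*t + 16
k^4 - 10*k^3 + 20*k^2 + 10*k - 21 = (k - 7)*(k - 3)*(k - 1)*(k + 1)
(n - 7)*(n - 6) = n^2 - 13*n + 42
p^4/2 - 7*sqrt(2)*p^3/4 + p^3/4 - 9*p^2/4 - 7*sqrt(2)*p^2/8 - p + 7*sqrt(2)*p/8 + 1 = (p/2 + 1/2)*(p - 1/2)*(p - 4*sqrt(2))*(p + sqrt(2)/2)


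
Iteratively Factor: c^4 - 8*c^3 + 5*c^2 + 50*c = (c + 2)*(c^3 - 10*c^2 + 25*c) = (c - 5)*(c + 2)*(c^2 - 5*c) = c*(c - 5)*(c + 2)*(c - 5)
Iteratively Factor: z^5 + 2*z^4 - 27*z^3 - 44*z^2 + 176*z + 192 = (z + 4)*(z^4 - 2*z^3 - 19*z^2 + 32*z + 48) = (z + 4)^2*(z^3 - 6*z^2 + 5*z + 12) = (z - 4)*(z + 4)^2*(z^2 - 2*z - 3) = (z - 4)*(z + 1)*(z + 4)^2*(z - 3)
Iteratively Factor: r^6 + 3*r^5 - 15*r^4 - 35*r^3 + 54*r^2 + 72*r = (r - 3)*(r^5 + 6*r^4 + 3*r^3 - 26*r^2 - 24*r) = (r - 3)*(r + 1)*(r^4 + 5*r^3 - 2*r^2 - 24*r) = (r - 3)*(r - 2)*(r + 1)*(r^3 + 7*r^2 + 12*r) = (r - 3)*(r - 2)*(r + 1)*(r + 4)*(r^2 + 3*r) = r*(r - 3)*(r - 2)*(r + 1)*(r + 4)*(r + 3)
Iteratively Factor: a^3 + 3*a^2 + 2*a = (a)*(a^2 + 3*a + 2) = a*(a + 2)*(a + 1)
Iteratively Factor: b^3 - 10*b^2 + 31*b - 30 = (b - 5)*(b^2 - 5*b + 6) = (b - 5)*(b - 3)*(b - 2)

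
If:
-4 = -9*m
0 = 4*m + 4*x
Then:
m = 4/9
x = -4/9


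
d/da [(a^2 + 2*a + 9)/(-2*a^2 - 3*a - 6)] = (a^2 + 24*a + 15)/(4*a^4 + 12*a^3 + 33*a^2 + 36*a + 36)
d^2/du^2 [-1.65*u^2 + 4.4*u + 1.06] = -3.30000000000000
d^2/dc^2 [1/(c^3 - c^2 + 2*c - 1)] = 2*((1 - 3*c)*(c^3 - c^2 + 2*c - 1) + (3*c^2 - 2*c + 2)^2)/(c^3 - c^2 + 2*c - 1)^3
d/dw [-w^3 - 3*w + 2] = -3*w^2 - 3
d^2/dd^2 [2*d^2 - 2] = 4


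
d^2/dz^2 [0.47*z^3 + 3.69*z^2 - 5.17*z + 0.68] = 2.82*z + 7.38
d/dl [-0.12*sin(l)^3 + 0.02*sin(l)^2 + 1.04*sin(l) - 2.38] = (-0.36*sin(l)^2 + 0.04*sin(l) + 1.04)*cos(l)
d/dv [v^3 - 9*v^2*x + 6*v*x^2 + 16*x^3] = 3*v^2 - 18*v*x + 6*x^2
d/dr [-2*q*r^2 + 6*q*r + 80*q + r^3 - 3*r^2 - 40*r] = -4*q*r + 6*q + 3*r^2 - 6*r - 40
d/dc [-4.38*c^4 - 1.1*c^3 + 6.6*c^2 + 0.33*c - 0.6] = -17.52*c^3 - 3.3*c^2 + 13.2*c + 0.33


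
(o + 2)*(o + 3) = o^2 + 5*o + 6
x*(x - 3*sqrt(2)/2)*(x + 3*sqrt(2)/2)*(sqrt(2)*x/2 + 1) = sqrt(2)*x^4/2 + x^3 - 9*sqrt(2)*x^2/4 - 9*x/2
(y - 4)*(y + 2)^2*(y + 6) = y^4 + 6*y^3 - 12*y^2 - 88*y - 96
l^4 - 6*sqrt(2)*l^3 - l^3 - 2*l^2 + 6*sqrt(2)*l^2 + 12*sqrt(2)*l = l*(l - 2)*(l + 1)*(l - 6*sqrt(2))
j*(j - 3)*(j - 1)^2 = j^4 - 5*j^3 + 7*j^2 - 3*j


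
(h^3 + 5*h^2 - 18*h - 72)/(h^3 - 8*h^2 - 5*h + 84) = (h + 6)/(h - 7)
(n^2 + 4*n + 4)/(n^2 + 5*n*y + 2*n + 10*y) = (n + 2)/(n + 5*y)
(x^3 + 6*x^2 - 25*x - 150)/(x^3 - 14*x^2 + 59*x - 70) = (x^2 + 11*x + 30)/(x^2 - 9*x + 14)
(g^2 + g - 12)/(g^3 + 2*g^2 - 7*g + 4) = (g - 3)/(g^2 - 2*g + 1)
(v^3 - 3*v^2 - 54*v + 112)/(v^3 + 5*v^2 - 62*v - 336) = (v - 2)/(v + 6)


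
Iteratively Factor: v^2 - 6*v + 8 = (v - 4)*(v - 2)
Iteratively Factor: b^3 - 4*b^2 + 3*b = (b)*(b^2 - 4*b + 3) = b*(b - 1)*(b - 3)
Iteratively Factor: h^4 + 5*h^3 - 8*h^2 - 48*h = (h - 3)*(h^3 + 8*h^2 + 16*h) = (h - 3)*(h + 4)*(h^2 + 4*h) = h*(h - 3)*(h + 4)*(h + 4)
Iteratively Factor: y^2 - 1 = (y - 1)*(y + 1)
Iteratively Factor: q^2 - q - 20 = (q - 5)*(q + 4)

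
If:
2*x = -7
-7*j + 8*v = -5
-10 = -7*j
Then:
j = 10/7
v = 5/8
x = -7/2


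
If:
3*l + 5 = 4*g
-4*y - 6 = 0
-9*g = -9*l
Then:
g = 5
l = 5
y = -3/2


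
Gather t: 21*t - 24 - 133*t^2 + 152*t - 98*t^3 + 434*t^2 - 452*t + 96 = -98*t^3 + 301*t^2 - 279*t + 72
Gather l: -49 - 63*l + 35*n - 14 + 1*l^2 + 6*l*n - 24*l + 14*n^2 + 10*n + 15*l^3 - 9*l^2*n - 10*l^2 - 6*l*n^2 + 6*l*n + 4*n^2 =15*l^3 + l^2*(-9*n - 9) + l*(-6*n^2 + 12*n - 87) + 18*n^2 + 45*n - 63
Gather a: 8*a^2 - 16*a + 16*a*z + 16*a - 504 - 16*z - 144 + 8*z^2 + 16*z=8*a^2 + 16*a*z + 8*z^2 - 648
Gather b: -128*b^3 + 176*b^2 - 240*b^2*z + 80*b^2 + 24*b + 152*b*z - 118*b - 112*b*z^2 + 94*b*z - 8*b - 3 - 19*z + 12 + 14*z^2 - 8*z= -128*b^3 + b^2*(256 - 240*z) + b*(-112*z^2 + 246*z - 102) + 14*z^2 - 27*z + 9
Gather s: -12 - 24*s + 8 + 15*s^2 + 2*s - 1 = 15*s^2 - 22*s - 5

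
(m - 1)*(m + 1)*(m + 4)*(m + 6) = m^4 + 10*m^3 + 23*m^2 - 10*m - 24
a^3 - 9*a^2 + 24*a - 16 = (a - 4)^2*(a - 1)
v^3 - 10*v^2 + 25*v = v*(v - 5)^2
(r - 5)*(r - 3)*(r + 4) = r^3 - 4*r^2 - 17*r + 60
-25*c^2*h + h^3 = h*(-5*c + h)*(5*c + h)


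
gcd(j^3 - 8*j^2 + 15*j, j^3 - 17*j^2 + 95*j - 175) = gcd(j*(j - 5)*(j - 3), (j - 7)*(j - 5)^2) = j - 5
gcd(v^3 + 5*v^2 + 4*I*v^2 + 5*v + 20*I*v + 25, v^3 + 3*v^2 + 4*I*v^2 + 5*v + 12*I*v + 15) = v^2 + 4*I*v + 5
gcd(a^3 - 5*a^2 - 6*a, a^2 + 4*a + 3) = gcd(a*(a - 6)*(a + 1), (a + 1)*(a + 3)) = a + 1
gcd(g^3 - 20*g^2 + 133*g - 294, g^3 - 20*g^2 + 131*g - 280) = g - 7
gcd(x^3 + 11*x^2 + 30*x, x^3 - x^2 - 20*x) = x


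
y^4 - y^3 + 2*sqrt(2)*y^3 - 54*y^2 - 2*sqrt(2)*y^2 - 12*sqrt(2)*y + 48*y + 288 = (y - 3)*(y + 2)*(y - 4*sqrt(2))*(y + 6*sqrt(2))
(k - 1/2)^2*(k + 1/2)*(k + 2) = k^4 + 3*k^3/2 - 5*k^2/4 - 3*k/8 + 1/4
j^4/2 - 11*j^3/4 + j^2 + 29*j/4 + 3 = (j/2 + 1/2)*(j - 4)*(j - 3)*(j + 1/2)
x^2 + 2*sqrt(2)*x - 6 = (x - sqrt(2))*(x + 3*sqrt(2))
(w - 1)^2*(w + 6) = w^3 + 4*w^2 - 11*w + 6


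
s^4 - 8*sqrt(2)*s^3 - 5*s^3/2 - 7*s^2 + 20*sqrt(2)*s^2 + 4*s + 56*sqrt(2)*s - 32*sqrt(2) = (s - 4)*(s - 1/2)*(s + 2)*(s - 8*sqrt(2))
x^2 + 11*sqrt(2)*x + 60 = (x + 5*sqrt(2))*(x + 6*sqrt(2))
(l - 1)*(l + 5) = l^2 + 4*l - 5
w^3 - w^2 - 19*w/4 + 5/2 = (w - 5/2)*(w - 1/2)*(w + 2)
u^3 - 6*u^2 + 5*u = u*(u - 5)*(u - 1)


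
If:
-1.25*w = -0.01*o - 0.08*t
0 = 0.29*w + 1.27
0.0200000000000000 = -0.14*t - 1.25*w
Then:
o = -859.08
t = 38.96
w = -4.38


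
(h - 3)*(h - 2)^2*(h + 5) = h^4 - 2*h^3 - 19*h^2 + 68*h - 60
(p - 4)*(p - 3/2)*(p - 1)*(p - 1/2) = p^4 - 7*p^3 + 59*p^2/4 - 47*p/4 + 3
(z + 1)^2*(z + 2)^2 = z^4 + 6*z^3 + 13*z^2 + 12*z + 4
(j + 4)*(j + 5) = j^2 + 9*j + 20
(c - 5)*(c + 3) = c^2 - 2*c - 15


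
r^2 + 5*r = r*(r + 5)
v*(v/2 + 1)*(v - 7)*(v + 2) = v^4/2 - 3*v^3/2 - 12*v^2 - 14*v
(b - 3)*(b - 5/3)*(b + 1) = b^3 - 11*b^2/3 + b/3 + 5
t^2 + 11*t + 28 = (t + 4)*(t + 7)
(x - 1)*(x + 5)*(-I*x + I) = -I*x^3 - 3*I*x^2 + 9*I*x - 5*I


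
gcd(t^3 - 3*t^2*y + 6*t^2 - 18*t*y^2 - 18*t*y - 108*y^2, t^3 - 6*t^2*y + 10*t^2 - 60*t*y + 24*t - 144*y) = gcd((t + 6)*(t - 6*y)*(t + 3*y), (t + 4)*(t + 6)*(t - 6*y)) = -t^2 + 6*t*y - 6*t + 36*y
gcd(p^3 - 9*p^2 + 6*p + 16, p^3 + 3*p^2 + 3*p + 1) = p + 1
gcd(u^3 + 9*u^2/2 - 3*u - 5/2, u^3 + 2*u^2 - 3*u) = u - 1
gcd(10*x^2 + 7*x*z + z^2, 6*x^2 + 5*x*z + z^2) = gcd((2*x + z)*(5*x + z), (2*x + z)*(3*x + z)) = 2*x + z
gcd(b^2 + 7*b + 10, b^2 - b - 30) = b + 5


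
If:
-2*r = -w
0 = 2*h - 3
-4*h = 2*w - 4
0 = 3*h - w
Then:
No Solution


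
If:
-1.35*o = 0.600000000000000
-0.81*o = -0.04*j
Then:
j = -9.00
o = -0.44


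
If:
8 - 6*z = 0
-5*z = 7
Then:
No Solution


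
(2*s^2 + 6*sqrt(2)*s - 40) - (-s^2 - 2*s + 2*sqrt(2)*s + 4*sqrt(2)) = 3*s^2 + 2*s + 4*sqrt(2)*s - 40 - 4*sqrt(2)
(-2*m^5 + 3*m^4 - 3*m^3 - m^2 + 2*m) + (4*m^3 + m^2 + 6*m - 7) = -2*m^5 + 3*m^4 + m^3 + 8*m - 7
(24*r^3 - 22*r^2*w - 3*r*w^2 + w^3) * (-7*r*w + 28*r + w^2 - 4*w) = -168*r^4*w + 672*r^4 + 178*r^3*w^2 - 712*r^3*w - r^2*w^3 + 4*r^2*w^2 - 10*r*w^4 + 40*r*w^3 + w^5 - 4*w^4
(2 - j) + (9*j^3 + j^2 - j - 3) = 9*j^3 + j^2 - 2*j - 1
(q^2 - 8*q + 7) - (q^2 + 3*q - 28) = 35 - 11*q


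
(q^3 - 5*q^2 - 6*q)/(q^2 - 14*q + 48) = q*(q + 1)/(q - 8)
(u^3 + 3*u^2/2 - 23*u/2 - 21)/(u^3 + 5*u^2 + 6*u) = (u - 7/2)/u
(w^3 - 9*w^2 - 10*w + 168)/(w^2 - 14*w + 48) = (w^2 - 3*w - 28)/(w - 8)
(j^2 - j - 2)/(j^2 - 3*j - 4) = (j - 2)/(j - 4)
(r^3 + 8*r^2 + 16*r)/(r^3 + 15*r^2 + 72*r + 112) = r/(r + 7)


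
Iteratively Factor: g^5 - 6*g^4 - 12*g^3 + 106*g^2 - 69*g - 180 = (g - 3)*(g^4 - 3*g^3 - 21*g^2 + 43*g + 60) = (g - 5)*(g - 3)*(g^3 + 2*g^2 - 11*g - 12) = (g - 5)*(g - 3)*(g + 4)*(g^2 - 2*g - 3) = (g - 5)*(g - 3)*(g + 1)*(g + 4)*(g - 3)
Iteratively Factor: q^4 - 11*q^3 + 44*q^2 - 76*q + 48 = (q - 3)*(q^3 - 8*q^2 + 20*q - 16) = (q - 4)*(q - 3)*(q^2 - 4*q + 4) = (q - 4)*(q - 3)*(q - 2)*(q - 2)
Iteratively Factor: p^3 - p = (p - 1)*(p^2 + p) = p*(p - 1)*(p + 1)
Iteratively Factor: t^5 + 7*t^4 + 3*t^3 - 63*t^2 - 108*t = (t + 4)*(t^4 + 3*t^3 - 9*t^2 - 27*t) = (t - 3)*(t + 4)*(t^3 + 6*t^2 + 9*t) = (t - 3)*(t + 3)*(t + 4)*(t^2 + 3*t) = (t - 3)*(t + 3)^2*(t + 4)*(t)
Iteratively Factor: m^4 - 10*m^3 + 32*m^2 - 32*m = (m - 4)*(m^3 - 6*m^2 + 8*m) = (m - 4)^2*(m^2 - 2*m) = (m - 4)^2*(m - 2)*(m)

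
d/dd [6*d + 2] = 6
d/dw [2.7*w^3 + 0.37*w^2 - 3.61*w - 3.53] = 8.1*w^2 + 0.74*w - 3.61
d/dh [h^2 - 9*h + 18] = 2*h - 9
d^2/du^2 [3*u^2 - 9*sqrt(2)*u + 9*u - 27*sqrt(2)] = 6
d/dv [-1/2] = 0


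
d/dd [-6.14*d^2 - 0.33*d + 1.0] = -12.28*d - 0.33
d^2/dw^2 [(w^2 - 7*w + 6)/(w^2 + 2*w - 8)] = 6*(-3*w^3 + 14*w^2 - 44*w + 8)/(w^6 + 6*w^5 - 12*w^4 - 88*w^3 + 96*w^2 + 384*w - 512)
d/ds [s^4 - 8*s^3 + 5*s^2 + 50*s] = 4*s^3 - 24*s^2 + 10*s + 50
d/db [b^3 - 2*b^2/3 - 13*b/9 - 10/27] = 3*b^2 - 4*b/3 - 13/9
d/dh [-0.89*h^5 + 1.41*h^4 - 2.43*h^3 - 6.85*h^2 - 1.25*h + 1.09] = -4.45*h^4 + 5.64*h^3 - 7.29*h^2 - 13.7*h - 1.25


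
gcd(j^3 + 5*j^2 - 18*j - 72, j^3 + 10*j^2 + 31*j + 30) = j + 3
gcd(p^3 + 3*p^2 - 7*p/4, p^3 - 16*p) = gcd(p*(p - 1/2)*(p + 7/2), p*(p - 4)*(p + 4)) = p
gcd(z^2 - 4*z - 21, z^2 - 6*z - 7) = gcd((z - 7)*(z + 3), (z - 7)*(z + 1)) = z - 7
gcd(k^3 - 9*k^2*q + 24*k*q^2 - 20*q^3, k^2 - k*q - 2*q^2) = -k + 2*q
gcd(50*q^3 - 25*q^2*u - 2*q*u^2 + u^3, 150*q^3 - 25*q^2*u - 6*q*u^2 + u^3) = 25*q^2 - u^2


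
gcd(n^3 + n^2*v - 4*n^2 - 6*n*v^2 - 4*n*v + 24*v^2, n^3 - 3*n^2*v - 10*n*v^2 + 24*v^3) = -n^2 - n*v + 6*v^2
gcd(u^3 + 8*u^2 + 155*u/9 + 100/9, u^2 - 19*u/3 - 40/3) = u + 5/3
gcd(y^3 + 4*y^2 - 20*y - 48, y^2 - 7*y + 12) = y - 4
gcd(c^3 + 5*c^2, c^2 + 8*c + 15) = c + 5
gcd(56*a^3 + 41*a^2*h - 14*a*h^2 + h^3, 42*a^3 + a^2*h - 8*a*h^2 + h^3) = 7*a - h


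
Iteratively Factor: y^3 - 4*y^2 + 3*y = (y - 1)*(y^2 - 3*y) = y*(y - 1)*(y - 3)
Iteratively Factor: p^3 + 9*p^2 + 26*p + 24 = (p + 4)*(p^2 + 5*p + 6) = (p + 2)*(p + 4)*(p + 3)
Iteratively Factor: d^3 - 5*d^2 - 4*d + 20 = (d + 2)*(d^2 - 7*d + 10) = (d - 2)*(d + 2)*(d - 5)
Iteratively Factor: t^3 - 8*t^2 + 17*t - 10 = (t - 2)*(t^2 - 6*t + 5) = (t - 2)*(t - 1)*(t - 5)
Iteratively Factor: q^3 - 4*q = (q + 2)*(q^2 - 2*q) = q*(q + 2)*(q - 2)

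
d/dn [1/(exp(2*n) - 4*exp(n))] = 2*(2 - exp(n))*exp(-n)/(exp(n) - 4)^2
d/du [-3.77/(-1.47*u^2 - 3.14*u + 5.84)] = (-11.0838*u - 11.8378)/(1.47*u^2 + 3.14*u - 5.84)^2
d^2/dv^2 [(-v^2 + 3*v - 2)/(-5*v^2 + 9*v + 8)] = 12*(-5*v^3 + 45*v^2 - 105*v + 87)/(125*v^6 - 675*v^5 + 615*v^4 + 1431*v^3 - 984*v^2 - 1728*v - 512)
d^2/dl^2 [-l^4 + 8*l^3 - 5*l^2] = -12*l^2 + 48*l - 10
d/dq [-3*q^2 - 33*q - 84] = -6*q - 33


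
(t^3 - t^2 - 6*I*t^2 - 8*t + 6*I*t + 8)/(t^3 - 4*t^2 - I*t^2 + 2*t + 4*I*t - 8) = (t^2 - t*(1 + 4*I) + 4*I)/(t^2 + t*(-4 + I) - 4*I)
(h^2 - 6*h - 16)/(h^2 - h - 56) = (h + 2)/(h + 7)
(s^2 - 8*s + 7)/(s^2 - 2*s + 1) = (s - 7)/(s - 1)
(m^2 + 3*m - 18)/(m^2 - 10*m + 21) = (m + 6)/(m - 7)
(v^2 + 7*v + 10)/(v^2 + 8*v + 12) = (v + 5)/(v + 6)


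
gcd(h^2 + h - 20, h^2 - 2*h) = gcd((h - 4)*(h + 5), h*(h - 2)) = 1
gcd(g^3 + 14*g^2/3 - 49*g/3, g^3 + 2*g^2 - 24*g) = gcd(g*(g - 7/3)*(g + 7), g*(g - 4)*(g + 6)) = g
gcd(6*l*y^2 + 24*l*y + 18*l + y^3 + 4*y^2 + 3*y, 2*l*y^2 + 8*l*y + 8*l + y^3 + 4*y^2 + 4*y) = 1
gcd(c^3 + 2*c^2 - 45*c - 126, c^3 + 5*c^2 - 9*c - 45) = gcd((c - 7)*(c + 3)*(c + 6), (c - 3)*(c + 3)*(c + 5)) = c + 3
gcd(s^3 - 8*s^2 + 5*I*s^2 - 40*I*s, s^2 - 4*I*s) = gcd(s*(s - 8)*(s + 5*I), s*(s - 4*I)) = s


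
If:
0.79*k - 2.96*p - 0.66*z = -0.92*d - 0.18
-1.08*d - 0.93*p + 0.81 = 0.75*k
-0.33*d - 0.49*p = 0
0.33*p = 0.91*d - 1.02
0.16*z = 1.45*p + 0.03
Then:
No Solution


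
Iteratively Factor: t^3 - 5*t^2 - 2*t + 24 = (t - 3)*(t^2 - 2*t - 8) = (t - 3)*(t + 2)*(t - 4)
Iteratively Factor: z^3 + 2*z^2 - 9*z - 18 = (z + 2)*(z^2 - 9) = (z + 2)*(z + 3)*(z - 3)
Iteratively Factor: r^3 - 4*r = (r)*(r^2 - 4) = r*(r - 2)*(r + 2)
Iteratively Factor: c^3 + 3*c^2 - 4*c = (c)*(c^2 + 3*c - 4) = c*(c - 1)*(c + 4)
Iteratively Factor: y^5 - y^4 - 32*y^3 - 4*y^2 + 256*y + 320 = (y - 4)*(y^4 + 3*y^3 - 20*y^2 - 84*y - 80) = (y - 5)*(y - 4)*(y^3 + 8*y^2 + 20*y + 16) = (y - 5)*(y - 4)*(y + 4)*(y^2 + 4*y + 4) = (y - 5)*(y - 4)*(y + 2)*(y + 4)*(y + 2)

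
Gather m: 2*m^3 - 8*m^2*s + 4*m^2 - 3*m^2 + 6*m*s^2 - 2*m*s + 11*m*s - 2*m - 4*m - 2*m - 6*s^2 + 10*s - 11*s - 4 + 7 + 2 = 2*m^3 + m^2*(1 - 8*s) + m*(6*s^2 + 9*s - 8) - 6*s^2 - s + 5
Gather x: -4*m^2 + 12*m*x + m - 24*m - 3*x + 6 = -4*m^2 - 23*m + x*(12*m - 3) + 6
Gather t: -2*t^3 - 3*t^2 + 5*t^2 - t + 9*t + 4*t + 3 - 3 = -2*t^3 + 2*t^2 + 12*t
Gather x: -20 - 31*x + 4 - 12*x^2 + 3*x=-12*x^2 - 28*x - 16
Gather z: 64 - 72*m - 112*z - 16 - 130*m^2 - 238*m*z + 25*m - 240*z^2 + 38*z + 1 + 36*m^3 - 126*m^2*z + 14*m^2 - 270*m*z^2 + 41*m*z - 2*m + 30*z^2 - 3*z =36*m^3 - 116*m^2 - 49*m + z^2*(-270*m - 210) + z*(-126*m^2 - 197*m - 77) + 49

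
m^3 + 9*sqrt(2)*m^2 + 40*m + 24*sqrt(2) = (m + sqrt(2))*(m + 2*sqrt(2))*(m + 6*sqrt(2))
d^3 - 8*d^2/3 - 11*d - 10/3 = (d - 5)*(d + 1/3)*(d + 2)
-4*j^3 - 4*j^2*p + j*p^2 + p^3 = (-2*j + p)*(j + p)*(2*j + p)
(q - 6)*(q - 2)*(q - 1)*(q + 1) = q^4 - 8*q^3 + 11*q^2 + 8*q - 12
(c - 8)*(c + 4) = c^2 - 4*c - 32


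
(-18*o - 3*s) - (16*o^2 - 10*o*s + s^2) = -16*o^2 + 10*o*s - 18*o - s^2 - 3*s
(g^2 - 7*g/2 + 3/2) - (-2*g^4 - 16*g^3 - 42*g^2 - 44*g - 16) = 2*g^4 + 16*g^3 + 43*g^2 + 81*g/2 + 35/2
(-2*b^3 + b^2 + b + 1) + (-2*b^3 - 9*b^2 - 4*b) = -4*b^3 - 8*b^2 - 3*b + 1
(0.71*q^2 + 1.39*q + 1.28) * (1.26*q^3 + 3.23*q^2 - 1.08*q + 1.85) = 0.8946*q^5 + 4.0447*q^4 + 5.3357*q^3 + 3.9467*q^2 + 1.1891*q + 2.368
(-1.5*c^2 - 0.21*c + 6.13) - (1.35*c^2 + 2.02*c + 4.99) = -2.85*c^2 - 2.23*c + 1.14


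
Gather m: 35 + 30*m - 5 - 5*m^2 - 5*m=-5*m^2 + 25*m + 30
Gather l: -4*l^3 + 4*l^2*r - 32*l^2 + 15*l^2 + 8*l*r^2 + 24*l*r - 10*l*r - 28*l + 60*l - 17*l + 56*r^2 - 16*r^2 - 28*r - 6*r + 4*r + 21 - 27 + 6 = -4*l^3 + l^2*(4*r - 17) + l*(8*r^2 + 14*r + 15) + 40*r^2 - 30*r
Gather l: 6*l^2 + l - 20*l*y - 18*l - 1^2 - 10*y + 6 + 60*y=6*l^2 + l*(-20*y - 17) + 50*y + 5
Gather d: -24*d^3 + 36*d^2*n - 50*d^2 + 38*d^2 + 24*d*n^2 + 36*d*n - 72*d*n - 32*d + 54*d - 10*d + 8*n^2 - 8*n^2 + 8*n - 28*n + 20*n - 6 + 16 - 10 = -24*d^3 + d^2*(36*n - 12) + d*(24*n^2 - 36*n + 12)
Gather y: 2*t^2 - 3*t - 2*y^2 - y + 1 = 2*t^2 - 3*t - 2*y^2 - y + 1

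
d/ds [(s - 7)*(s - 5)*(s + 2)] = 3*s^2 - 20*s + 11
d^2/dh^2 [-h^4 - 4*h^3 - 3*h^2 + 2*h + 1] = -12*h^2 - 24*h - 6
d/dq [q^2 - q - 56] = 2*q - 1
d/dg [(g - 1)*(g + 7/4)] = 2*g + 3/4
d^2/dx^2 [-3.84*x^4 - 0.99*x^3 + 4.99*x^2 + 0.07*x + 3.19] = -46.08*x^2 - 5.94*x + 9.98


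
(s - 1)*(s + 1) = s^2 - 1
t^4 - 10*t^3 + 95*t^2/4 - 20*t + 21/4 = (t - 7)*(t - 3/2)*(t - 1)*(t - 1/2)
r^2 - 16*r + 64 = (r - 8)^2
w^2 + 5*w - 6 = (w - 1)*(w + 6)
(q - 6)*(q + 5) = q^2 - q - 30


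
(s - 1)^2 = s^2 - 2*s + 1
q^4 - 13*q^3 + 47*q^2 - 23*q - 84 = (q - 7)*(q - 4)*(q - 3)*(q + 1)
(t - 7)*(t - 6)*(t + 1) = t^3 - 12*t^2 + 29*t + 42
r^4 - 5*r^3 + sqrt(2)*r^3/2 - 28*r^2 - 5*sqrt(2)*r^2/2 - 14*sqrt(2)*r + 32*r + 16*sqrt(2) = (r - 8)*(r - 1)*(r + 4)*(r + sqrt(2)/2)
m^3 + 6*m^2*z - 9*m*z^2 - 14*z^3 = (m - 2*z)*(m + z)*(m + 7*z)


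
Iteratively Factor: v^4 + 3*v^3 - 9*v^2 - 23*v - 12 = (v + 1)*(v^3 + 2*v^2 - 11*v - 12) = (v + 1)^2*(v^2 + v - 12) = (v + 1)^2*(v + 4)*(v - 3)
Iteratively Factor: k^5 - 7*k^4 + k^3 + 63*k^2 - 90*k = (k + 3)*(k^4 - 10*k^3 + 31*k^2 - 30*k) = (k - 5)*(k + 3)*(k^3 - 5*k^2 + 6*k) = (k - 5)*(k - 2)*(k + 3)*(k^2 - 3*k) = k*(k - 5)*(k - 2)*(k + 3)*(k - 3)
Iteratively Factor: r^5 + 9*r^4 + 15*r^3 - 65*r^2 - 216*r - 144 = (r - 3)*(r^4 + 12*r^3 + 51*r^2 + 88*r + 48) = (r - 3)*(r + 4)*(r^3 + 8*r^2 + 19*r + 12) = (r - 3)*(r + 4)^2*(r^2 + 4*r + 3) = (r - 3)*(r + 1)*(r + 4)^2*(r + 3)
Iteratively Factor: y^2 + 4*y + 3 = (y + 1)*(y + 3)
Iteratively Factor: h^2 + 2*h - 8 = (h - 2)*(h + 4)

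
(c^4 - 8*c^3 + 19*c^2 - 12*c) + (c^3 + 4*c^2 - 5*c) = c^4 - 7*c^3 + 23*c^2 - 17*c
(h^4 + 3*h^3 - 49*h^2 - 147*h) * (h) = h^5 + 3*h^4 - 49*h^3 - 147*h^2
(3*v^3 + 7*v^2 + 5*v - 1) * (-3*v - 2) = -9*v^4 - 27*v^3 - 29*v^2 - 7*v + 2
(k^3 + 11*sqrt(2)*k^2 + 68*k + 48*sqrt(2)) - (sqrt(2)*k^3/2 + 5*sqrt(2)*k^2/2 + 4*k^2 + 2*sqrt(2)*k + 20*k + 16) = -sqrt(2)*k^3/2 + k^3 - 4*k^2 + 17*sqrt(2)*k^2/2 - 2*sqrt(2)*k + 48*k - 16 + 48*sqrt(2)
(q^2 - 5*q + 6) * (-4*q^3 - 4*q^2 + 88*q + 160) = -4*q^5 + 16*q^4 + 84*q^3 - 304*q^2 - 272*q + 960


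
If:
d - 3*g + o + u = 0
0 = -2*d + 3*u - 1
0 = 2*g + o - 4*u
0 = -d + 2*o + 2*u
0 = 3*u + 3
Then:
No Solution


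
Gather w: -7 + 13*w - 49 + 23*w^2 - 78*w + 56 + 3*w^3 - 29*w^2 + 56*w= 3*w^3 - 6*w^2 - 9*w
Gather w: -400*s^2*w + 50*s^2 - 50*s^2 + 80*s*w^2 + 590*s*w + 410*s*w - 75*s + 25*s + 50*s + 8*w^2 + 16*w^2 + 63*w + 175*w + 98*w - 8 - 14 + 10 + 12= w^2*(80*s + 24) + w*(-400*s^2 + 1000*s + 336)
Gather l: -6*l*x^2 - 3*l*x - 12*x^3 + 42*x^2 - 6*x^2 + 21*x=l*(-6*x^2 - 3*x) - 12*x^3 + 36*x^2 + 21*x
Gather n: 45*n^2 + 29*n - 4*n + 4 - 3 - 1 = 45*n^2 + 25*n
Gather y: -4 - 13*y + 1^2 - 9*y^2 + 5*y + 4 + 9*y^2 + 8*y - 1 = 0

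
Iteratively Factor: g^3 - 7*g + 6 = (g - 1)*(g^2 + g - 6) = (g - 1)*(g + 3)*(g - 2)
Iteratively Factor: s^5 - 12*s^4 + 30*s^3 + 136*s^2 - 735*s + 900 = (s - 3)*(s^4 - 9*s^3 + 3*s^2 + 145*s - 300) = (s - 3)^2*(s^3 - 6*s^2 - 15*s + 100) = (s - 5)*(s - 3)^2*(s^2 - s - 20) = (s - 5)^2*(s - 3)^2*(s + 4)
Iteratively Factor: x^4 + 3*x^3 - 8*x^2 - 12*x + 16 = (x - 1)*(x^3 + 4*x^2 - 4*x - 16) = (x - 1)*(x + 4)*(x^2 - 4) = (x - 1)*(x + 2)*(x + 4)*(x - 2)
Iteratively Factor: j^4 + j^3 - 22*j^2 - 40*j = (j)*(j^3 + j^2 - 22*j - 40) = j*(j - 5)*(j^2 + 6*j + 8) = j*(j - 5)*(j + 2)*(j + 4)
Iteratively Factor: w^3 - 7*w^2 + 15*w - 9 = (w - 1)*(w^2 - 6*w + 9) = (w - 3)*(w - 1)*(w - 3)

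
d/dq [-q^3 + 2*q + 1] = 2 - 3*q^2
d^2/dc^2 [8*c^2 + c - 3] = 16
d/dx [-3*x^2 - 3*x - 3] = -6*x - 3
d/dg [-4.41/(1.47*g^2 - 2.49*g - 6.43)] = (12.9654*g - 10.9809)/(-1.47*g^2 + 2.49*g + 6.43)^2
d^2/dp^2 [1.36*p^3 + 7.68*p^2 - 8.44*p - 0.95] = 8.16*p + 15.36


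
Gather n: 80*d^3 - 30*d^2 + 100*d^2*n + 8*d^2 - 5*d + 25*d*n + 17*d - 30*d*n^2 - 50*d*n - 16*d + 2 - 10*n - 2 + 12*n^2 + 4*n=80*d^3 - 22*d^2 - 4*d + n^2*(12 - 30*d) + n*(100*d^2 - 25*d - 6)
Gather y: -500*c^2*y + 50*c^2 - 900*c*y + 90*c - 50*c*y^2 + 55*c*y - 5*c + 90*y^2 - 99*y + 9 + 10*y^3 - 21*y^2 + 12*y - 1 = 50*c^2 + 85*c + 10*y^3 + y^2*(69 - 50*c) + y*(-500*c^2 - 845*c - 87) + 8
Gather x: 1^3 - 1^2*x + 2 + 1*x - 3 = 0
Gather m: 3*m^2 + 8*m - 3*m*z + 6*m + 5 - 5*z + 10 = 3*m^2 + m*(14 - 3*z) - 5*z + 15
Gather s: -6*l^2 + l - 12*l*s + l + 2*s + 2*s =-6*l^2 + 2*l + s*(4 - 12*l)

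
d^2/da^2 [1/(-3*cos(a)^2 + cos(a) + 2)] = (36*sin(a)^4 - 43*sin(a)^2 + 37*cos(a)/4 - 9*cos(3*a)/4 - 7)/((cos(a) - 1)^3*(3*cos(a) + 2)^3)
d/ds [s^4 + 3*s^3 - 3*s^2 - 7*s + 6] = 4*s^3 + 9*s^2 - 6*s - 7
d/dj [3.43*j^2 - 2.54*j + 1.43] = 6.86*j - 2.54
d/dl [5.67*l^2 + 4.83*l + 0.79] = 11.34*l + 4.83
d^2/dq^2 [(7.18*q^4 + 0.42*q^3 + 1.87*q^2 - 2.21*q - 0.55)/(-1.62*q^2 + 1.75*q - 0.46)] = (-37.686384*q^6 + 122.1318*q^5 - 164.035716*q^4 + 91.528816*q^3 + 0.818808000000011*q^2 - 19.770084*q + 5.315746)/(4.251528*q^6 - 13.7781*q^5 + 18.505422*q^4 - 13.183975*q^3 + 5.254626*q^2 - 1.1109*q + 0.097336)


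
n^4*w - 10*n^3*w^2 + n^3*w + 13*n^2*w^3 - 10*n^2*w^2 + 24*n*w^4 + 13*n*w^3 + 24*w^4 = (n - 8*w)*(n - 3*w)*(n + w)*(n*w + w)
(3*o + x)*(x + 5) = 3*o*x + 15*o + x^2 + 5*x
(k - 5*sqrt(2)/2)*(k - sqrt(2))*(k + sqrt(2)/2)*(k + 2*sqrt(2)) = k^4 - sqrt(2)*k^3 - 21*k^2/2 + 11*sqrt(2)*k/2 + 10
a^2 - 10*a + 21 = (a - 7)*(a - 3)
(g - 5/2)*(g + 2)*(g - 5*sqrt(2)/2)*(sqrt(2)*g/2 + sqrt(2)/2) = sqrt(2)*g^4/2 - 5*g^3/2 + sqrt(2)*g^3/4 - 11*sqrt(2)*g^2/4 - 5*g^2/4 - 5*sqrt(2)*g/2 + 55*g/4 + 25/2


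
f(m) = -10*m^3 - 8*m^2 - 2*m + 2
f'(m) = -30*m^2 - 16*m - 2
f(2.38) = -182.89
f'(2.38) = -210.01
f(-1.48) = 19.85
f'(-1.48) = -44.03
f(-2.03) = 56.75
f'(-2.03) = -93.15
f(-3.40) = 309.36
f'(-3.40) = -294.40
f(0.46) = -1.59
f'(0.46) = -15.71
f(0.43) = -1.13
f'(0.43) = -14.43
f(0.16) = 1.43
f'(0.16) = -5.33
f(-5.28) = 1261.51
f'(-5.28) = -753.87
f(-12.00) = 16154.00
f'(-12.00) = -4130.00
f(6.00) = -2458.00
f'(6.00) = -1178.00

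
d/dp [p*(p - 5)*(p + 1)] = 3*p^2 - 8*p - 5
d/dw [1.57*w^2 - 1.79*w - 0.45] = 3.14*w - 1.79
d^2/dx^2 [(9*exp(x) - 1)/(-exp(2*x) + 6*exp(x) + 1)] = (-9*exp(4*x) - 50*exp(3*x) - 72*exp(2*x) + 94*exp(x) - 15)*exp(x)/(exp(6*x) - 18*exp(5*x) + 105*exp(4*x) - 180*exp(3*x) - 105*exp(2*x) - 18*exp(x) - 1)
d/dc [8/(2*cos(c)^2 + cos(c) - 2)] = 8*(4*cos(c) + 1)*sin(c)/(cos(c) + cos(2*c) - 1)^2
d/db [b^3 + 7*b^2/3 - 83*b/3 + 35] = 3*b^2 + 14*b/3 - 83/3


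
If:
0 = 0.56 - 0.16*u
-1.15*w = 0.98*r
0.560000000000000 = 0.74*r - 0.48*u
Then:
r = 3.03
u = 3.50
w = -2.58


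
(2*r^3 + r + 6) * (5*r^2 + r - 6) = 10*r^5 + 2*r^4 - 7*r^3 + 31*r^2 - 36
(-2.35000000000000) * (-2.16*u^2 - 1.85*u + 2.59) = 5.076*u^2 + 4.3475*u - 6.0865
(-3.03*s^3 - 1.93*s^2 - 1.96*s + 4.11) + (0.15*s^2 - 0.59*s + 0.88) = -3.03*s^3 - 1.78*s^2 - 2.55*s + 4.99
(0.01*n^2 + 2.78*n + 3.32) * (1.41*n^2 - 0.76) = 0.0141*n^4 + 3.9198*n^3 + 4.6736*n^2 - 2.1128*n - 2.5232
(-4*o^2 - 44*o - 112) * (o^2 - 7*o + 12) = -4*o^4 - 16*o^3 + 148*o^2 + 256*o - 1344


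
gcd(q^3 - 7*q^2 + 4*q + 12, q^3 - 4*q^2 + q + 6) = q^2 - q - 2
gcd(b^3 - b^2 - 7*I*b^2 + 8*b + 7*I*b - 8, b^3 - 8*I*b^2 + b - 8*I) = b^2 - 7*I*b + 8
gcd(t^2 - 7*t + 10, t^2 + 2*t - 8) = t - 2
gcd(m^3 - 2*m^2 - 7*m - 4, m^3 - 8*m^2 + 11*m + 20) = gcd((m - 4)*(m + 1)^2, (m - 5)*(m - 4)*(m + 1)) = m^2 - 3*m - 4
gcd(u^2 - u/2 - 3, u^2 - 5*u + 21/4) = 1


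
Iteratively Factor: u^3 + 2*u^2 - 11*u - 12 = (u + 1)*(u^2 + u - 12) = (u + 1)*(u + 4)*(u - 3)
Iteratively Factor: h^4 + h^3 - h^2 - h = (h - 1)*(h^3 + 2*h^2 + h) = h*(h - 1)*(h^2 + 2*h + 1) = h*(h - 1)*(h + 1)*(h + 1)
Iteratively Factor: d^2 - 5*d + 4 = (d - 1)*(d - 4)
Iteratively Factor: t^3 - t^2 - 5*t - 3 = (t + 1)*(t^2 - 2*t - 3) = (t + 1)^2*(t - 3)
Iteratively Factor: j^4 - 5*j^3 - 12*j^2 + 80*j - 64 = (j - 1)*(j^3 - 4*j^2 - 16*j + 64) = (j - 4)*(j - 1)*(j^2 - 16) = (j - 4)*(j - 1)*(j + 4)*(j - 4)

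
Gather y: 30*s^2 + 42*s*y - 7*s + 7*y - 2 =30*s^2 - 7*s + y*(42*s + 7) - 2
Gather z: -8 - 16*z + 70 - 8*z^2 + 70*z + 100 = -8*z^2 + 54*z + 162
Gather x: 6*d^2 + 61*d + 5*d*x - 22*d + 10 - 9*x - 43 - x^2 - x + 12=6*d^2 + 39*d - x^2 + x*(5*d - 10) - 21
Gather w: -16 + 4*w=4*w - 16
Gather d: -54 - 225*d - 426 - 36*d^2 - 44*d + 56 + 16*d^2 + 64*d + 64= -20*d^2 - 205*d - 360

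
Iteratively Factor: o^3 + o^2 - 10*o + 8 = (o - 2)*(o^2 + 3*o - 4) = (o - 2)*(o + 4)*(o - 1)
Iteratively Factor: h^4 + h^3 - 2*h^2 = (h - 1)*(h^3 + 2*h^2) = h*(h - 1)*(h^2 + 2*h) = h^2*(h - 1)*(h + 2)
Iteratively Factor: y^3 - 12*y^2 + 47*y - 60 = (y - 3)*(y^2 - 9*y + 20) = (y - 4)*(y - 3)*(y - 5)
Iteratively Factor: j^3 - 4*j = (j + 2)*(j^2 - 2*j) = (j - 2)*(j + 2)*(j)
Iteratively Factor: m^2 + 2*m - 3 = (m - 1)*(m + 3)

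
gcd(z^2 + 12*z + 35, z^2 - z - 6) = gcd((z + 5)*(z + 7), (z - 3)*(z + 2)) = 1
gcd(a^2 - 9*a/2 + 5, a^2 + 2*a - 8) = a - 2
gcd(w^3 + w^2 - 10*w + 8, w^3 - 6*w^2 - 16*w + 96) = w + 4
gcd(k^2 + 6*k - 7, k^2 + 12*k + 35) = k + 7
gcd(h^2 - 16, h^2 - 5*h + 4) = h - 4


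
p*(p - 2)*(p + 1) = p^3 - p^2 - 2*p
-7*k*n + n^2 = n*(-7*k + n)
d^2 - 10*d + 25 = (d - 5)^2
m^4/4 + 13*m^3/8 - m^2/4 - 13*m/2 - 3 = (m/4 + 1/2)*(m - 2)*(m + 1/2)*(m + 6)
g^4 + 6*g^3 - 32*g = g*(g - 2)*(g + 4)^2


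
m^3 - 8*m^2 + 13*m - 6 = (m - 6)*(m - 1)^2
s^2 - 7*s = s*(s - 7)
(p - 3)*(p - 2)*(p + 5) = p^3 - 19*p + 30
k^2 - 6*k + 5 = (k - 5)*(k - 1)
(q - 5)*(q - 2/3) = q^2 - 17*q/3 + 10/3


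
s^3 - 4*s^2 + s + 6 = (s - 3)*(s - 2)*(s + 1)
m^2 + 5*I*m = m*(m + 5*I)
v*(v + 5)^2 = v^3 + 10*v^2 + 25*v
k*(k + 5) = k^2 + 5*k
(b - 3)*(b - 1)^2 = b^3 - 5*b^2 + 7*b - 3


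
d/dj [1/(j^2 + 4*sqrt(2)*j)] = 2*(-j - 2*sqrt(2))/(j^2*(j + 4*sqrt(2))^2)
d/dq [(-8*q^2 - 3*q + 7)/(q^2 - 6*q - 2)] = 3*(17*q^2 + 6*q + 16)/(q^4 - 12*q^3 + 32*q^2 + 24*q + 4)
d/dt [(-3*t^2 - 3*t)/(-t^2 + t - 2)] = 6*(-t^2 + 2*t + 1)/(t^4 - 2*t^3 + 5*t^2 - 4*t + 4)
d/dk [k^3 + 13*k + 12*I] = 3*k^2 + 13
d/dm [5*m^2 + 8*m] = 10*m + 8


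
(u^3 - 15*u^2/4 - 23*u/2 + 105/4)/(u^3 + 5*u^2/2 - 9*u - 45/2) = (4*u^2 - 27*u + 35)/(2*(2*u^2 - u - 15))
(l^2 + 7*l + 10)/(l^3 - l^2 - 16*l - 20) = (l + 5)/(l^2 - 3*l - 10)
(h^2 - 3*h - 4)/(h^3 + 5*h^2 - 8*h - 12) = (h - 4)/(h^2 + 4*h - 12)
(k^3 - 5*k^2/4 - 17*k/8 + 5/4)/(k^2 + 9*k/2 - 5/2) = (4*k^2 - 3*k - 10)/(4*(k + 5))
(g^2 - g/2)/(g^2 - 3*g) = (g - 1/2)/(g - 3)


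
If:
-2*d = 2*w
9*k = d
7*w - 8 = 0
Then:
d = -8/7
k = -8/63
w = 8/7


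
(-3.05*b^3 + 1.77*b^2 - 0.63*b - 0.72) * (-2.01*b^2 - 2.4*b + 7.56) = 6.1305*b^5 + 3.7623*b^4 - 26.0397*b^3 + 16.3404*b^2 - 3.0348*b - 5.4432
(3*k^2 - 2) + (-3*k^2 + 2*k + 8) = 2*k + 6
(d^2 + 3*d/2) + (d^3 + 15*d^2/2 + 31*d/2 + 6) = d^3 + 17*d^2/2 + 17*d + 6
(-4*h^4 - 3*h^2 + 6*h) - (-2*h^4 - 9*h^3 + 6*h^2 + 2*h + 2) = -2*h^4 + 9*h^3 - 9*h^2 + 4*h - 2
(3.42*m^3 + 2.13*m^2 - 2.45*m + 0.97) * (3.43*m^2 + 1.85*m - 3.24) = 11.7306*m^5 + 13.6329*m^4 - 15.5438*m^3 - 8.1066*m^2 + 9.7325*m - 3.1428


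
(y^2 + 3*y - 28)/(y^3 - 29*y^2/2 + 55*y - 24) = 2*(y^2 + 3*y - 28)/(2*y^3 - 29*y^2 + 110*y - 48)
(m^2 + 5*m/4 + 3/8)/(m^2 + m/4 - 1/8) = (4*m + 3)/(4*m - 1)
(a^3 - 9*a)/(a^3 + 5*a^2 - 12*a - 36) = a*(a + 3)/(a^2 + 8*a + 12)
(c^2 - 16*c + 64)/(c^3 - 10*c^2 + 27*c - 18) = (c^2 - 16*c + 64)/(c^3 - 10*c^2 + 27*c - 18)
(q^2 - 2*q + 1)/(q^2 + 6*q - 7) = (q - 1)/(q + 7)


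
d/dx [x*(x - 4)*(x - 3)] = 3*x^2 - 14*x + 12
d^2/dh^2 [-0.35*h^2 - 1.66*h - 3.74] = -0.700000000000000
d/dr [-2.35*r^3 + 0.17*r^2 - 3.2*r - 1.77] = -7.05*r^2 + 0.34*r - 3.2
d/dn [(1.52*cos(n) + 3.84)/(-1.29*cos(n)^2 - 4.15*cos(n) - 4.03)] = (1.9608*sin(n)^2 - 9.9072*cos(n) - 11.7712)*sin(n)/(1.29*cos(n)^2 + 4.15*cos(n) + 4.03)^2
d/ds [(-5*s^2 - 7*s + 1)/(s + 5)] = (-5*s^2 - 50*s - 36)/(s^2 + 10*s + 25)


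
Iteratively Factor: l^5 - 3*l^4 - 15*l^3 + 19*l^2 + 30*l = (l - 5)*(l^4 + 2*l^3 - 5*l^2 - 6*l) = l*(l - 5)*(l^3 + 2*l^2 - 5*l - 6) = l*(l - 5)*(l - 2)*(l^2 + 4*l + 3) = l*(l - 5)*(l - 2)*(l + 1)*(l + 3)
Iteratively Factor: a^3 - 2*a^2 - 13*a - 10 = (a + 2)*(a^2 - 4*a - 5) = (a + 1)*(a + 2)*(a - 5)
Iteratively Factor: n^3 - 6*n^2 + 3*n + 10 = (n + 1)*(n^2 - 7*n + 10) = (n - 5)*(n + 1)*(n - 2)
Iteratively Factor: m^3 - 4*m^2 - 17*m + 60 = (m - 3)*(m^2 - m - 20) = (m - 3)*(m + 4)*(m - 5)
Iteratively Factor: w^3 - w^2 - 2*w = (w - 2)*(w^2 + w) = (w - 2)*(w + 1)*(w)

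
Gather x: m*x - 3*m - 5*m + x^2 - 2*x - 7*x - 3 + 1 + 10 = -8*m + x^2 + x*(m - 9) + 8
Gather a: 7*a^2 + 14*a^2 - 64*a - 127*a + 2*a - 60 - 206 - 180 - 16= 21*a^2 - 189*a - 462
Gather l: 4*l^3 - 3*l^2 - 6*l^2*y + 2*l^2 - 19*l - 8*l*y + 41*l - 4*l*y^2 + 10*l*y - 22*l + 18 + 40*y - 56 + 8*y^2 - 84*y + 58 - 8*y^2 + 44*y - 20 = 4*l^3 + l^2*(-6*y - 1) + l*(-4*y^2 + 2*y)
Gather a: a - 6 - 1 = a - 7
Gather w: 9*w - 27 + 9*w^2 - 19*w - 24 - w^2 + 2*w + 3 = 8*w^2 - 8*w - 48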